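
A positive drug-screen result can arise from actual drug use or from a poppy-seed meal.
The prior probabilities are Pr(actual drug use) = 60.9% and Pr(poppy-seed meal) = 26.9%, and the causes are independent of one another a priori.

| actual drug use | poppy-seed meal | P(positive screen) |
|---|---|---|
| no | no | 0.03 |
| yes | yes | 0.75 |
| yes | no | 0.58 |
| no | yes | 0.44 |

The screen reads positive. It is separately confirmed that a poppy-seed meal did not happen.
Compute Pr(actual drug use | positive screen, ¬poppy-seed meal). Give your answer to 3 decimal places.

Weight on actual drug use=true, given the evidence: 0.58·0.609 = 0.353220
Normalizer over all consistent configurations: 0.03·0.391 + 0.58·0.609 = 0.364950
Posterior = 0.353220 / 0.364950 ≈ 0.968

Pr(actual drug use | positive screen, ¬poppy-seed meal) ≈ 0.968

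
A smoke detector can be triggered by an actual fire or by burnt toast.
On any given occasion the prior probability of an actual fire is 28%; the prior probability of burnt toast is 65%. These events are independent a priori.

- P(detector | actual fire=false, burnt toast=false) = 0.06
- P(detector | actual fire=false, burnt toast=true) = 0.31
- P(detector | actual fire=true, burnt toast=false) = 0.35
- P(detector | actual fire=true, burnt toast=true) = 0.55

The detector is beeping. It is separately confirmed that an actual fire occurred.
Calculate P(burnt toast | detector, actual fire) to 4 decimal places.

For the numerator, keep only burnt toast=true terms: 0.55×0.65 = 0.357500
The normalizing constant is 0.35×0.35 + 0.55×0.65 = 0.480000
P(burnt toast | detector, actual fire) = 0.357500/0.480000 ≈ 0.7448

P(burnt toast | detector, actual fire) ≈ 0.7448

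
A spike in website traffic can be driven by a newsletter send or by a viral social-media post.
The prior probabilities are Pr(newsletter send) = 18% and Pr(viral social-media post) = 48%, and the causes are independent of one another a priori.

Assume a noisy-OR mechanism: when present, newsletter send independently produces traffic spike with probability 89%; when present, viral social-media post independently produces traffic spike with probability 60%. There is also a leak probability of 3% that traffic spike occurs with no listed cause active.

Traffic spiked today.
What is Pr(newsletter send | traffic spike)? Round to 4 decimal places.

Pr(newsletter send | traffic spike) ≈ 0.3960

Under noisy-OR, P(traffic spike | causes) = 1 − (1−0.03)·∏(1−qᵢ) over the active causes.
P(traffic spike) = 0.03·0.82·0.52 + 0.612·0.82·0.48 + 0.8933·0.18·0.52 + 0.95732·0.18·0.48 = 0.012792 + 0.240883 + 0.083613 + 0.082712 = 0.420000
Of this, 0.166325 comes from 0.083613 + 0.082712 (the newsletter send=true cases).
Hence the posterior is 0.166325/0.420000 ≈ 0.3960.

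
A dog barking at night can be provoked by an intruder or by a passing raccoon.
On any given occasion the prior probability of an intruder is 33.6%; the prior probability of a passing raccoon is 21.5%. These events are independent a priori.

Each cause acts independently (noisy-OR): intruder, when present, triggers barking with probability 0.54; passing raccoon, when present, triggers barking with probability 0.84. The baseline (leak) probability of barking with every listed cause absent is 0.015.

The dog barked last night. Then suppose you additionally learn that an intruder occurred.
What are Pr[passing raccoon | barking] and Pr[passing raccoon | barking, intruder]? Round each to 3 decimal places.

Under noisy-OR, P(barking | causes) = 1 − (1−0.015)·∏(1−qᵢ) over the active causes.
P(barking) = 0.015×0.664×0.785 + 0.8424×0.664×0.215 + 0.5469×0.336×0.785 + 0.927504×0.336×0.215 = 0.007819 + 0.120261 + 0.144250 + 0.067003 = 0.339333
Restricting to configurations with passing raccoon present: 0.120261 + 0.067003 = 0.187264.
Hence the posterior is 0.187264/0.339333 ≈ 0.552.

With the extra evidence:
Sum P(barking|·) weighted by the priors over both values of passing raccoon:
  P(barking | intruder) = 0.5469*0.785 + 0.927504*0.215
        = 0.429317 + 0.199413 = 0.628730
Keeping only the passing raccoon-present terms gives 0.199413, so
  P(passing raccoon | barking, intruder) = 0.199413 / 0.628730 ≈ 0.317
— intruder explains away the evidence for passing raccoon.

Pr[passing raccoon | barking] ≈ 0.552; Pr[passing raccoon | barking, intruder] ≈ 0.317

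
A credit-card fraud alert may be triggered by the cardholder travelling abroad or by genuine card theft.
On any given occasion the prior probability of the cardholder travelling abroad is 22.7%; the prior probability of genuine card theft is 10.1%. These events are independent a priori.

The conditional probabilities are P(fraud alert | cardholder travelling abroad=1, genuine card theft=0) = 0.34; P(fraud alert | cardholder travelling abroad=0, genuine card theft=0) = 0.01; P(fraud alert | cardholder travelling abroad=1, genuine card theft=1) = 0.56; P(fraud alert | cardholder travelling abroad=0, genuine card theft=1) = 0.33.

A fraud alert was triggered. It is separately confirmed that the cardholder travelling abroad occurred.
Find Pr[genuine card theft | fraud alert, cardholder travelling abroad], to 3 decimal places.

Pr[genuine card theft | fraud alert, cardholder travelling abroad] ≈ 0.156

Sum P(fraud alert|·) weighted by the priors over both values of genuine card theft:
  P(fraud alert | cardholder travelling abroad) = 0.34·0.899 + 0.56·0.101
        = 0.305660 + 0.056560 = 0.362220
The terms with genuine card theft present sum to 0.056560, so
  P(genuine card theft | fraud alert, cardholder travelling abroad) = 0.056560 / 0.362220 ≈ 0.156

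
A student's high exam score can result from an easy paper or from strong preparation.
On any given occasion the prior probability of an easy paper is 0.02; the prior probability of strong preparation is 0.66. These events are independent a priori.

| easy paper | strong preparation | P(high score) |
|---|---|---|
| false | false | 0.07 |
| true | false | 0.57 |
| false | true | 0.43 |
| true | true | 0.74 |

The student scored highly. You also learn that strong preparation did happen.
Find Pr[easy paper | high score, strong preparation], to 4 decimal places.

Numerator (weight on configurations with easy paper): 0.74×0.02 = 0.014800
Normalizer over all consistent configurations: 0.43×0.98 + 0.74×0.02 = 0.436200
P(easy paper | high score, strong preparation) = 0.014800/0.436200 ≈ 0.0339

Pr[easy paper | high score, strong preparation] ≈ 0.0339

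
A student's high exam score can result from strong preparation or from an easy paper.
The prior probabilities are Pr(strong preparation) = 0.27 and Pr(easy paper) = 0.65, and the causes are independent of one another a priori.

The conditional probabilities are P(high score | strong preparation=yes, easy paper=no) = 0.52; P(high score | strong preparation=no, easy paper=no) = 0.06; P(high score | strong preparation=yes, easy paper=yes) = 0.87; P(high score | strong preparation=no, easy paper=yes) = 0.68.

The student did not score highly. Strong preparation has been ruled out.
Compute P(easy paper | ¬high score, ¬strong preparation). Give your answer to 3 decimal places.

P(¬high score | ¬strong preparation) = 0.94·0.35 + 0.32·0.65 = 0.329000 + 0.208000 = 0.537000
Restricting to configurations with easy paper present: 0.32·0.65 = 0.208000.
Hence the posterior is 0.208000/0.537000 ≈ 0.387.

P(easy paper | ¬high score, ¬strong preparation) ≈ 0.387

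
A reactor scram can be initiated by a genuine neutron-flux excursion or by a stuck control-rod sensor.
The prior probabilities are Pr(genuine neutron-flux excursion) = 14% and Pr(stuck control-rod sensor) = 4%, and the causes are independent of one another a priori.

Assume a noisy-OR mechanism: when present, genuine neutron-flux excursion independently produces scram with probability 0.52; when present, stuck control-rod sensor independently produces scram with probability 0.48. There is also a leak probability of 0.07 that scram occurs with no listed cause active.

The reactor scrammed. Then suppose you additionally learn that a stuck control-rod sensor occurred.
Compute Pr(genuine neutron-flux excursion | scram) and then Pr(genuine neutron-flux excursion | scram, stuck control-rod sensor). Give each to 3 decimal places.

Under noisy-OR, P(scram | causes) = 1 − (1−0.07)·∏(1−qᵢ) over the active causes.
By total probability over the 4 (genuine neutron-flux excursion, stuck control-rod sensor) configurations:
  P(scram) = 0.07*0.86*0.96 + 0.5164*0.86*0.04 + 0.5536*0.14*0.96 + 0.767872*0.14*0.04
        = 0.057792 + 0.017764 + 0.074404 + 0.004300 = 0.154260
The terms with genuine neutron-flux excursion present sum to 0.078704, so
  P(genuine neutron-flux excursion | scram) = 0.078704 / 0.154260 ≈ 0.510

With the extra evidence:
Numerator (weight on configurations with genuine neutron-flux excursion): 0.767872×0.14 = 0.107502
The normalizing constant is 0.5164×0.86 + 0.767872×0.14 = 0.551606
P(genuine neutron-flux excursion | scram, stuck control-rod sensor) = 0.107502/0.551606 ≈ 0.195
Conditioning on stuck control-rod sensor lowers the posterior on genuine neutron-flux excursion: the classic explaining-away effect in a common-effect structure.

Pr(genuine neutron-flux excursion | scram) ≈ 0.510; Pr(genuine neutron-flux excursion | scram, stuck control-rod sensor) ≈ 0.195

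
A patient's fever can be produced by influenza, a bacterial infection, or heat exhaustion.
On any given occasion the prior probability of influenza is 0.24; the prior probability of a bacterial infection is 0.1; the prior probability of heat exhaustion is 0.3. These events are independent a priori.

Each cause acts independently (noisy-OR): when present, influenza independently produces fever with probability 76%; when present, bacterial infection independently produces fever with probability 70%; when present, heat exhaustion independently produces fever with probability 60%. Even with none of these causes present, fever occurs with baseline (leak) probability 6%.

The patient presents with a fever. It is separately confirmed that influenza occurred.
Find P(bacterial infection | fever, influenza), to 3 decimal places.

Under noisy-OR, P(fever | causes) = 1 − (1−0.06)·∏(1−qᵢ) over the active causes.
For the numerator, keep only bacterial infection=true terms: 0.065262 + 0.029188 = 0.094450
Denominator P(fever | influenza): 0.7744×0.9×0.7 + 0.90976×0.9×0.3 + 0.93232×0.1×0.7 + 0.972928×0.1×0.3 = 0.827957
Posterior = 0.094450 / 0.827957 ≈ 0.114

P(bacterial infection | fever, influenza) ≈ 0.114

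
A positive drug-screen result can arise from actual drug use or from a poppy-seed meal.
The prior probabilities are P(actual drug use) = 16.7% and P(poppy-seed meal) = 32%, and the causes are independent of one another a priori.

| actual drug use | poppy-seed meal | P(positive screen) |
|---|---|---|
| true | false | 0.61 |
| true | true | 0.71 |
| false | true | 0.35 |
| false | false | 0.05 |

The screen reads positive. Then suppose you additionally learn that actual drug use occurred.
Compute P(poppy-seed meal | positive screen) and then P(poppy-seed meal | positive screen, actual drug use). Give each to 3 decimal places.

P(poppy-seed meal | positive screen) ≈ 0.574; P(poppy-seed meal | positive screen, actual drug use) ≈ 0.354

By total probability over the 4 (actual drug use, poppy-seed meal) configurations:
  P(positive screen) = 0.05×0.833×0.68 + 0.35×0.833×0.32 + 0.61×0.167×0.68 + 0.71×0.167×0.32
        = 0.028322 + 0.093296 + 0.069272 + 0.037942 = 0.228832
Keeping only the poppy-seed meal-present terms gives 0.131238, so
  P(poppy-seed meal | positive screen) = 0.131238 / 0.228832 ≈ 0.574

Now condition on the additional information:
Enumerate both values of poppy-seed meal and weight by the priors:
  P(positive screen | actual drug use) = 0.61×0.68 + 0.71×0.32
        = 0.414800 + 0.227200 = 0.642000
Configurations with poppy-seed meal contribute 0.227200, so
  P(poppy-seed meal | positive screen, actual drug use) = 0.227200 / 0.642000 ≈ 0.354
This is intercausal reasoning (explaining away): once actual drug use accounts for the positive screen, poppy-seed meal becomes less likely.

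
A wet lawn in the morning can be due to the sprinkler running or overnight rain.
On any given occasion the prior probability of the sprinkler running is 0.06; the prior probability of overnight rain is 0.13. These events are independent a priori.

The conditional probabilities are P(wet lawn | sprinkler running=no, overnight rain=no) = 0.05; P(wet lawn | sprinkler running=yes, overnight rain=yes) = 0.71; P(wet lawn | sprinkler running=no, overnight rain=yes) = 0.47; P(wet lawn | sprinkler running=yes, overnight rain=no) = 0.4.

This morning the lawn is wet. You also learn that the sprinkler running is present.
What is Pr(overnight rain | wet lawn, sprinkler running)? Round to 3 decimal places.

Pr(overnight rain | wet lawn, sprinkler running) ≈ 0.210

P(wet lawn | sprinkler running) = 0.4·0.87 + 0.71·0.13 = 0.348000 + 0.092300 = 0.440300
Restricting to configurations with overnight rain present: 0.71·0.13 = 0.092300.
So P(overnight rain | wet lawn, sprinkler running) = 0.092300/0.440300 ≈ 0.210.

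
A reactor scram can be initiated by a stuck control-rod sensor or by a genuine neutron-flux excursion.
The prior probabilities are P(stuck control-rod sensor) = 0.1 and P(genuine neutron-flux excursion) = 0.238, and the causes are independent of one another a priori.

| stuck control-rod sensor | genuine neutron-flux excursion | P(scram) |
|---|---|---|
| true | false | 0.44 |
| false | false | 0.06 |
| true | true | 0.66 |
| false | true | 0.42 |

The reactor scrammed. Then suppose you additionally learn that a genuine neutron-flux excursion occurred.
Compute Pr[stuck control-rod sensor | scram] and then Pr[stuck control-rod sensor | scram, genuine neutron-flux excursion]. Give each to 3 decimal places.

P(scram) = 0.06*0.9*0.762 + 0.42*0.9*0.238 + 0.44*0.1*0.762 + 0.66*0.1*0.238 = 0.041148 + 0.089964 + 0.033528 + 0.015708 = 0.180348
Restricting to configurations with stuck control-rod sensor present: 0.033528 + 0.015708 = 0.049236.
Hence the posterior is 0.049236/0.180348 ≈ 0.273.

With the extra evidence:
Enumerate both values of stuck control-rod sensor and weight by the priors:
  P(scram | genuine neutron-flux excursion) = 0.42·0.9 + 0.66·0.1
        = 0.378000 + 0.066000 = 0.444000
Keeping only the stuck control-rod sensor-present terms gives 0.066000, so
  P(stuck control-rod sensor | scram, genuine neutron-flux excursion) = 0.066000 / 0.444000 ≈ 0.149
— genuine neutron-flux excursion explains away the evidence for stuck control-rod sensor.

Pr[stuck control-rod sensor | scram] ≈ 0.273; Pr[stuck control-rod sensor | scram, genuine neutron-flux excursion] ≈ 0.149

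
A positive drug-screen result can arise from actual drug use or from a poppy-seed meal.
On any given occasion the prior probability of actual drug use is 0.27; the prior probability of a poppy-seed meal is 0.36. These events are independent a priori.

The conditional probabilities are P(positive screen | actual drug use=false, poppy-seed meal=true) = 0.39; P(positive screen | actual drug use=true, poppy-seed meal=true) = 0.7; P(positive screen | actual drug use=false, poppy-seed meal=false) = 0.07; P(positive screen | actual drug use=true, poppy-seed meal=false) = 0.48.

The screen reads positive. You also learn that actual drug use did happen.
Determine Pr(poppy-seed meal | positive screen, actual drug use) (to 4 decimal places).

By total probability over both values of poppy-seed meal:
  P(positive screen | actual drug use) = 0.48·0.64 + 0.7·0.36
        = 0.307200 + 0.252000 = 0.559200
Configurations with poppy-seed meal contribute 0.252000, so
  P(poppy-seed meal | positive screen, actual drug use) = 0.252000 / 0.559200 ≈ 0.4506

Pr(poppy-seed meal | positive screen, actual drug use) ≈ 0.4506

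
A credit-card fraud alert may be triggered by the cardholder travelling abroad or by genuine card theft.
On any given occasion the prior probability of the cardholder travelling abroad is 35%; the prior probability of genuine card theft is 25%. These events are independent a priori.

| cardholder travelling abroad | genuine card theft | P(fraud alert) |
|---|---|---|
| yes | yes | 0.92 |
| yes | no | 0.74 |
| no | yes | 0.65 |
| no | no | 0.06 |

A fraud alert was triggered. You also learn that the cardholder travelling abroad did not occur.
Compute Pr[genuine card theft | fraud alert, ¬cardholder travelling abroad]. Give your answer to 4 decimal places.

Pr[genuine card theft | fraud alert, ¬cardholder travelling abroad] ≈ 0.7831

Sum P(fraud alert|·) weighted by the priors over both values of genuine card theft:
  P(fraud alert | ¬cardholder travelling abroad) = 0.06·0.75 + 0.65·0.25
        = 0.045000 + 0.162500 = 0.207500
The terms with genuine card theft present sum to 0.162500, so
  P(genuine card theft | fraud alert, ¬cardholder travelling abroad) = 0.162500 / 0.207500 ≈ 0.7831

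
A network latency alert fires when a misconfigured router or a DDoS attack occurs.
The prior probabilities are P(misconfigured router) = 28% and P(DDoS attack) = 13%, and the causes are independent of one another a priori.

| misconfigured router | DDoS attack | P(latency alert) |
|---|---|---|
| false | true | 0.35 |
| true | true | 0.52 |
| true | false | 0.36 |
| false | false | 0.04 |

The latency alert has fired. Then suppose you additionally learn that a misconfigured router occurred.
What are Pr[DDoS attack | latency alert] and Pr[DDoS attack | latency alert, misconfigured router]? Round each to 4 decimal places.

Pr[DDoS attack | latency alert] ≈ 0.3143; Pr[DDoS attack | latency alert, misconfigured router] ≈ 0.1775

Sum P(latency alert|·) weighted by the priors over the 4 (misconfigured router, DDoS attack) configurations:
  P(latency alert) = 0.04*0.72*0.87 + 0.35*0.72*0.13 + 0.36*0.28*0.87 + 0.52*0.28*0.13
        = 0.025056 + 0.032760 + 0.087696 + 0.018928 = 0.164440
Keeping only the DDoS attack-present terms gives 0.051688, so
  P(DDoS attack | latency alert) = 0.051688 / 0.164440 ≈ 0.3143

With the extra evidence:
P(latency alert | misconfigured router) = 0.36·0.87 + 0.52·0.13 = 0.313200 + 0.067600 = 0.380800
The DDoS attack-present share is 0.52·0.13 = 0.067600.
Hence the posterior is 0.067600/0.380800 ≈ 0.1775.
The drop from 0.3143 to 0.1775 is the explaining-away (discounting) effect.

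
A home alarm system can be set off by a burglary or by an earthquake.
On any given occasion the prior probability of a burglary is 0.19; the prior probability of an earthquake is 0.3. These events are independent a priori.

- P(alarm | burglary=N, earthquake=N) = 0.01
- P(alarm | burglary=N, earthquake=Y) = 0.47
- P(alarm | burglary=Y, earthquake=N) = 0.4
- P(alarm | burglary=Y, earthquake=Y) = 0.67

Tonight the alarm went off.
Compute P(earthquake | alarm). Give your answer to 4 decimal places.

Enumerate the 4 (burglary, earthquake) configurations and weight by the priors:
  P(alarm) = 0.01×0.81×0.7 + 0.47×0.81×0.3 + 0.4×0.19×0.7 + 0.67×0.19×0.3
        = 0.005670 + 0.114210 + 0.053200 + 0.038190 = 0.211270
Keeping only the earthquake-present terms gives 0.152400, so
  P(earthquake | alarm) = 0.152400 / 0.211270 ≈ 0.7214

P(earthquake | alarm) ≈ 0.7214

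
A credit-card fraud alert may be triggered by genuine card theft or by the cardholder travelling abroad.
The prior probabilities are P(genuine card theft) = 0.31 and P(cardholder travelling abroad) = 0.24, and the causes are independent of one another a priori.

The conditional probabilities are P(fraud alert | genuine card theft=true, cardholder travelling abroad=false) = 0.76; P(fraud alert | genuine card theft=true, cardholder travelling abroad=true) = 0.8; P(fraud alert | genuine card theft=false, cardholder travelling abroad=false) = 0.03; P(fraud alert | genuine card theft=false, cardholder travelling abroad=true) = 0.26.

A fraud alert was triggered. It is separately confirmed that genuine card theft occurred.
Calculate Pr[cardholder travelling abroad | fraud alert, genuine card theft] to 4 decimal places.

Pr[cardholder travelling abroad | fraud alert, genuine card theft] ≈ 0.2495

P(fraud alert | genuine card theft) = 0.76*0.76 + 0.8*0.24 = 0.577600 + 0.192000 = 0.769600
Restricting to configurations with cardholder travelling abroad present: 0.8*0.24 = 0.192000.
Hence the posterior is 0.192000/0.769600 ≈ 0.2495.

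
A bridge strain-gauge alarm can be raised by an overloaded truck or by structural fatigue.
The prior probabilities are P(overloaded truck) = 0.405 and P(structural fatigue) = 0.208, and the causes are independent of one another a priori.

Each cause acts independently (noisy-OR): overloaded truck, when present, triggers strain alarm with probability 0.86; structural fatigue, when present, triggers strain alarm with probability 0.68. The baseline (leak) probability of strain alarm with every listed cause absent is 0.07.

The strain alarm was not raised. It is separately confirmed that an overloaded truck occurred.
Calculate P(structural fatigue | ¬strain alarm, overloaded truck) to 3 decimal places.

P(structural fatigue | ¬strain alarm, overloaded truck) ≈ 0.078

Under noisy-OR, P(strain alarm | causes) = 1 − (1−0.07)·∏(1−qᵢ) over the active causes.
Enumerate both values of structural fatigue and weight by the priors:
  P(¬strain alarm | overloaded truck) = 0.1302×0.792 + 0.041664×0.208
        = 0.103118 + 0.008666 = 0.111784
Keeping only the structural fatigue-present terms gives 0.008666, so
  P(structural fatigue | ¬strain alarm, overloaded truck) = 0.008666 / 0.111784 ≈ 0.078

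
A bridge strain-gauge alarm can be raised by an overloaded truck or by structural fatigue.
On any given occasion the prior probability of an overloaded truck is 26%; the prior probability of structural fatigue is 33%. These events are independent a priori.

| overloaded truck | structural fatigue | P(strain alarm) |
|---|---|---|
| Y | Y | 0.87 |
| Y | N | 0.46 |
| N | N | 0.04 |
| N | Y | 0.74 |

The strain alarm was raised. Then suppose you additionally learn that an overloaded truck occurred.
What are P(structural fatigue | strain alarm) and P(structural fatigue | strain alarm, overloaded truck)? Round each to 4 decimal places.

P(structural fatigue | strain alarm) ≈ 0.7187; P(structural fatigue | strain alarm, overloaded truck) ≈ 0.4823

P(strain alarm) = 0.04*0.74*0.67 + 0.74*0.74*0.33 + 0.46*0.26*0.67 + 0.87*0.26*0.33 = 0.019832 + 0.180708 + 0.080132 + 0.074646 = 0.355318
The structural fatigue-present share is 0.180708 + 0.074646 = 0.255354.
So P(structural fatigue | strain alarm) = 0.255354/0.355318 ≈ 0.7187.

Now also conditioning on overloaded truck=true:
P(strain alarm | overloaded truck) = 0.46×0.67 + 0.87×0.33 = 0.308200 + 0.287100 = 0.595300
The structural fatigue-present share is 0.87×0.33 = 0.287100.
Hence the posterior is 0.287100/0.595300 ≈ 0.4823.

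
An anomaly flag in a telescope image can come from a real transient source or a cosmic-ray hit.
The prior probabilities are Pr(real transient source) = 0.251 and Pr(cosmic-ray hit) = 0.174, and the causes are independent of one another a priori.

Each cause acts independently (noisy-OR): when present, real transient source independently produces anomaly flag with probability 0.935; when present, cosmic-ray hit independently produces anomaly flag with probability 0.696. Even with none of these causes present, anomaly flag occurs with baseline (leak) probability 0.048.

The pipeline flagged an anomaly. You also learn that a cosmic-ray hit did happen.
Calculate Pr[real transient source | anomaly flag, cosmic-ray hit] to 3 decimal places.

Under noisy-OR, P(anomaly flag | causes) = 1 − (1−0.048)·∏(1−qᵢ) over the active causes.
By total probability over both values of real transient source:
  P(anomaly flag | cosmic-ray hit) = 0.710592·0.749 + 0.981188·0.251
        = 0.532233 + 0.246278 = 0.778511
Keeping only the real transient source-present terms gives 0.246278, so
  P(real transient source | anomaly flag, cosmic-ray hit) = 0.246278 / 0.778511 ≈ 0.316

Pr[real transient source | anomaly flag, cosmic-ray hit] ≈ 0.316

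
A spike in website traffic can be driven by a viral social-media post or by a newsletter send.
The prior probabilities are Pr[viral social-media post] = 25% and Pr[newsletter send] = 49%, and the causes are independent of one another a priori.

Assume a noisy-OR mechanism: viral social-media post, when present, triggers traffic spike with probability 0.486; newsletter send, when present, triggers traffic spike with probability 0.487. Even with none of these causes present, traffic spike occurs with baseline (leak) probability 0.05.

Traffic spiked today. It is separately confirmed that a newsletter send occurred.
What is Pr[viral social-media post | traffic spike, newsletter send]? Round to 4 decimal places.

Pr[viral social-media post | traffic spike, newsletter send] ≈ 0.3277

Under noisy-OR, P(traffic spike | causes) = 1 − (1−0.05)·∏(1−qᵢ) over the active causes.
P(traffic spike | newsletter send) = 0.51265·0.75 + 0.749502·0.25 = 0.384488 + 0.187376 = 0.571864
Restricting to configurations with viral social-media post present: 0.749502·0.25 = 0.187376.
P(viral social-media post | traffic spike, newsletter send) = 0.187376 / 0.571864 ≈ 0.3277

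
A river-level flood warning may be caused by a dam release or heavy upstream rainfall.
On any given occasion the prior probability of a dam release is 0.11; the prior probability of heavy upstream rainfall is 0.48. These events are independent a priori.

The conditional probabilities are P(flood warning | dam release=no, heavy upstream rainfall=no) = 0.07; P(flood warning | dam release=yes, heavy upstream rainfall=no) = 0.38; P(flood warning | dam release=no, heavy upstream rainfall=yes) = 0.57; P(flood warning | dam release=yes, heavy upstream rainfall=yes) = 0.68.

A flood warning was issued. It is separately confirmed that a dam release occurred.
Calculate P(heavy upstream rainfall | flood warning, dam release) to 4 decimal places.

P(flood warning | dam release) = 0.38*0.52 + 0.68*0.48 = 0.197600 + 0.326400 = 0.524000
Restricting to configurations with heavy upstream rainfall present: 0.68*0.48 = 0.326400.
P(heavy upstream rainfall | flood warning, dam release) = 0.326400 / 0.524000 ≈ 0.6229

P(heavy upstream rainfall | flood warning, dam release) ≈ 0.6229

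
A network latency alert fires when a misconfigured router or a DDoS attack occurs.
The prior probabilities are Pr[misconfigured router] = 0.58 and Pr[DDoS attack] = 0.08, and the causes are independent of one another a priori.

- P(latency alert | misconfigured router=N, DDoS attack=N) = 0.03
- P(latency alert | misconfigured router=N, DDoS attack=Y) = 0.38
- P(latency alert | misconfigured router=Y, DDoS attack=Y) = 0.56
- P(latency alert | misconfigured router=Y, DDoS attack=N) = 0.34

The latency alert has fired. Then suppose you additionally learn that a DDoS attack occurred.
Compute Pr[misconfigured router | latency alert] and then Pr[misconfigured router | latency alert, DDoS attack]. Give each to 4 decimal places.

By total probability over the 4 (misconfigured router, DDoS attack) configurations:
  P(latency alert) = 0.03×0.42×0.92 + 0.38×0.42×0.08 + 0.34×0.58×0.92 + 0.56×0.58×0.08
        = 0.011592 + 0.012768 + 0.181424 + 0.025984 = 0.231768
Keeping only the misconfigured router-present terms gives 0.207408, so
  P(misconfigured router | latency alert) = 0.207408 / 0.231768 ≈ 0.8949

Now condition on the additional information:
P(latency alert | DDoS attack) = 0.38*0.42 + 0.56*0.58 = 0.159600 + 0.324800 = 0.484400
Restricting to configurations with misconfigured router present: 0.56*0.58 = 0.324800.
P(misconfigured router | latency alert, DDoS attack) = 0.324800 / 0.484400 ≈ 0.6705

Pr[misconfigured router | latency alert] ≈ 0.8949; Pr[misconfigured router | latency alert, DDoS attack] ≈ 0.6705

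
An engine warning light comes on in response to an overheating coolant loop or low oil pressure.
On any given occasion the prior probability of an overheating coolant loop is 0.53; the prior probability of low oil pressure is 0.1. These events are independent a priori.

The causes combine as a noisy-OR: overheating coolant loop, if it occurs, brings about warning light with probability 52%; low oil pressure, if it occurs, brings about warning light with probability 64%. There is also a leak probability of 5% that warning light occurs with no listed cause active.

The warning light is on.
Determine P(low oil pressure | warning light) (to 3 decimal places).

P(low oil pressure | warning light) ≈ 0.211

Under noisy-OR, P(warning light | causes) = 1 − (1−0.05)·∏(1−qᵢ) over the active causes.
P(warning light) = 0.05*0.47*0.9 + 0.658*0.47*0.1 + 0.544*0.53*0.9 + 0.83584*0.53*0.1 = 0.021150 + 0.030926 + 0.259488 + 0.044300 = 0.355864
Restricting to configurations with low oil pressure present: 0.030926 + 0.044300 = 0.075226.
So P(low oil pressure | warning light) = 0.075226/0.355864 ≈ 0.211.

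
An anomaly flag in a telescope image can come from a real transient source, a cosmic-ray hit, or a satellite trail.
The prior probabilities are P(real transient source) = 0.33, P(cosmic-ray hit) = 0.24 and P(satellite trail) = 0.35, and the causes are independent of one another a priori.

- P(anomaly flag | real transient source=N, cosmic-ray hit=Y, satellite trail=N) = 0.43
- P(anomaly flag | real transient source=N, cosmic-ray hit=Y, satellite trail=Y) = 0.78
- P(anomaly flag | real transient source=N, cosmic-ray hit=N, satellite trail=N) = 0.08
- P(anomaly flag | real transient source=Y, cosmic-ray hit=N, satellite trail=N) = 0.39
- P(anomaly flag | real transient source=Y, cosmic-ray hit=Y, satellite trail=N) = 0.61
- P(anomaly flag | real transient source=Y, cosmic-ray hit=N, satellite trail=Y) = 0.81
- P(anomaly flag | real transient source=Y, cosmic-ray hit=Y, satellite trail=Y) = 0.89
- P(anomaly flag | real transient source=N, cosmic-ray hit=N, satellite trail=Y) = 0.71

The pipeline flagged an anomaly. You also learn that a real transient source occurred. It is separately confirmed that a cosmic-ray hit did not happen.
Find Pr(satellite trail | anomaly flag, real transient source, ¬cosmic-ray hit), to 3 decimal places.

P(anomaly flag | real transient source, ¬cosmic-ray hit) = 0.39×0.65 + 0.81×0.35 = 0.253500 + 0.283500 = 0.537000
The satellite trail-present share is 0.81×0.35 = 0.283500.
So P(satellite trail | anomaly flag, real transient source, ¬cosmic-ray hit) = 0.283500/0.537000 ≈ 0.528.

Pr(satellite trail | anomaly flag, real transient source, ¬cosmic-ray hit) ≈ 0.528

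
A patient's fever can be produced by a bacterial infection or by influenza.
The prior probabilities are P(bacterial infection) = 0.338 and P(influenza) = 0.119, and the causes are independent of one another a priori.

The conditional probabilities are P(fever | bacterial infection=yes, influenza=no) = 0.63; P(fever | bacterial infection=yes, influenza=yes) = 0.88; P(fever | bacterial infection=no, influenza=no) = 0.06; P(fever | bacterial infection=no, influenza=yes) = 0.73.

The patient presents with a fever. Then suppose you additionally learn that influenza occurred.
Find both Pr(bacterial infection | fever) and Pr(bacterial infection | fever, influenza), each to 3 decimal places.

Pr(bacterial infection | fever) ≈ 0.707; Pr(bacterial infection | fever, influenza) ≈ 0.381

P(fever) = 0.06×0.662×0.881 + 0.73×0.662×0.119 + 0.63×0.338×0.881 + 0.88×0.338×0.119 = 0.034993 + 0.057508 + 0.187600 + 0.035395 = 0.315496
Of this, 0.222995 comes from 0.187600 + 0.035395 (the bacterial infection=true cases).
P(bacterial infection | fever) = 0.222995 / 0.315496 ≈ 0.707

With the extra evidence:
P(fever | influenza) = 0.73×0.662 + 0.88×0.338 = 0.483260 + 0.297440 = 0.780700
Restricting to configurations with bacterial infection present: 0.88×0.338 = 0.297440.
P(bacterial infection | fever, influenza) = 0.297440 / 0.780700 ≈ 0.381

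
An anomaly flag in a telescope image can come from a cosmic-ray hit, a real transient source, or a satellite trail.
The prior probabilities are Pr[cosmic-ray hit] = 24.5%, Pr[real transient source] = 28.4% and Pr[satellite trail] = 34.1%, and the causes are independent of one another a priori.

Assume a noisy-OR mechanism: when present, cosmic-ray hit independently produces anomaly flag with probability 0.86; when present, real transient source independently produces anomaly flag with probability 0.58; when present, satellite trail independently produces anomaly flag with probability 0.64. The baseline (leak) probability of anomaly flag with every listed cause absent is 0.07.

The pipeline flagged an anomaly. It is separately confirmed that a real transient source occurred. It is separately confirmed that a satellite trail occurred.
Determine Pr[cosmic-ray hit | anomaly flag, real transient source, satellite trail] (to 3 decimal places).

Pr[cosmic-ray hit | anomaly flag, real transient source, satellite trail] ≈ 0.270

Under noisy-OR, P(anomaly flag | causes) = 1 − (1−0.07)·∏(1−qᵢ) over the active causes.
By total probability over both values of cosmic-ray hit:
  P(anomaly flag | real transient source, satellite trail) = 0.859384×0.755 + 0.980314×0.245
        = 0.648835 + 0.240177 = 0.889012
Keeping only the cosmic-ray hit-present terms gives 0.240177, so
  P(cosmic-ray hit | anomaly flag, real transient source, satellite trail) = 0.240177 / 0.889012 ≈ 0.270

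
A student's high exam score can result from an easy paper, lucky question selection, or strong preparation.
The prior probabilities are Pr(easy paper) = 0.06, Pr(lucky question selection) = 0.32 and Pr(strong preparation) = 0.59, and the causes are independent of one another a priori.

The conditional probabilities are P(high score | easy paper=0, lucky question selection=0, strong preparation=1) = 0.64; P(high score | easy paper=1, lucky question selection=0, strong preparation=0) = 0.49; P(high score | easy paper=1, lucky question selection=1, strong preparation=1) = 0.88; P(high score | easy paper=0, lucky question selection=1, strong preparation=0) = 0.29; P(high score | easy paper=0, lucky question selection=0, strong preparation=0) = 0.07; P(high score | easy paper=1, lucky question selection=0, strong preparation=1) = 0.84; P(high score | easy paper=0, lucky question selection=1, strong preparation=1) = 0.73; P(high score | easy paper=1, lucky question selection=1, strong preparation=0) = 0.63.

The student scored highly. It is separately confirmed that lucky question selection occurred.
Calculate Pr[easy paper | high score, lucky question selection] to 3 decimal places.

Pr[easy paper | high score, lucky question selection] ≈ 0.083

For the numerator, keep only easy paper=true terms: 0.015498 + 0.031152 = 0.046650
Denominator P(high score | lucky question selection): 0.29×0.94×0.41 + 0.73×0.94×0.59 + 0.63×0.06×0.41 + 0.88×0.06×0.59 = 0.563274
Posterior = 0.046650 / 0.563274 ≈ 0.083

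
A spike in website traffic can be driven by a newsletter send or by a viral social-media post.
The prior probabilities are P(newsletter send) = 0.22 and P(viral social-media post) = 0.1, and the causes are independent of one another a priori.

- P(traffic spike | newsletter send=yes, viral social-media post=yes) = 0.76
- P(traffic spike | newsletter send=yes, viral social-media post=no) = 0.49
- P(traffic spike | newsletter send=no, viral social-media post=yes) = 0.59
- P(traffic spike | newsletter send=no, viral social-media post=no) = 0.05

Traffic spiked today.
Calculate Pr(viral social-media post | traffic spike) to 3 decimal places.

Pr(viral social-media post | traffic spike) ≈ 0.322

Numerator (weight on configurations with viral social-media post): 0.046020 + 0.016720 = 0.062740
The normalizing constant is 0.05·0.78·0.9 + 0.59·0.78·0.1 + 0.49·0.22·0.9 + 0.76·0.22·0.1 = 0.194860
Posterior = 0.062740 / 0.194860 ≈ 0.322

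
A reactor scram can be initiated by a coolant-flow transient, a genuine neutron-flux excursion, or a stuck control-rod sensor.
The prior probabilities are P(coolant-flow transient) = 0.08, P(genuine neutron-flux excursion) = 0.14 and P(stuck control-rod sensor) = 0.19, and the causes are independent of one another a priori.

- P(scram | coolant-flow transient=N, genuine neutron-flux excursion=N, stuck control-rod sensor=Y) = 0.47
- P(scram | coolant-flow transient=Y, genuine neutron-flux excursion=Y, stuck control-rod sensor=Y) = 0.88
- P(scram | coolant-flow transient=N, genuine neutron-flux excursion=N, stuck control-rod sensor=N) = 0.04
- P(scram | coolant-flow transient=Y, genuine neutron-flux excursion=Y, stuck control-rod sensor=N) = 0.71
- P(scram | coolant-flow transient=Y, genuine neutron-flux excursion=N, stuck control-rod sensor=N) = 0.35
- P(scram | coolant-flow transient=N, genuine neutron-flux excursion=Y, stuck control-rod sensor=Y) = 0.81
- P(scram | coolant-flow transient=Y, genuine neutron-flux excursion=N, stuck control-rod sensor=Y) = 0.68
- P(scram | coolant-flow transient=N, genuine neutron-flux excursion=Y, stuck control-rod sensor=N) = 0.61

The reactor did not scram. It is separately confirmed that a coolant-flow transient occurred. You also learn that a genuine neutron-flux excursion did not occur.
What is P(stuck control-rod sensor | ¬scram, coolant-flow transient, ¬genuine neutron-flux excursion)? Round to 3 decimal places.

P(stuck control-rod sensor | ¬scram, coolant-flow transient, ¬genuine neutron-flux excursion) ≈ 0.104

Numerator (weight on configurations with stuck control-rod sensor): 0.32*0.19 = 0.060800
Normalizer over all consistent configurations: 0.65*0.81 + 0.32*0.19 = 0.587300
Posterior = 0.060800 / 0.587300 ≈ 0.104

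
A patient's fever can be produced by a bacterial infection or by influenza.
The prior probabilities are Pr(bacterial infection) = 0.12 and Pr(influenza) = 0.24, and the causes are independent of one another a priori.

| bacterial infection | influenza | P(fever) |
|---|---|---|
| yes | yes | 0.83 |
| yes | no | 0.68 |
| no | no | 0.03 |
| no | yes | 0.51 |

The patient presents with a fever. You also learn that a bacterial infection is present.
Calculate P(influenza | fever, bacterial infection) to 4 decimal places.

P(influenza | fever, bacterial infection) ≈ 0.2782

Enumerate both values of influenza and weight by the priors:
  P(fever | bacterial infection) = 0.68×0.76 + 0.83×0.24
        = 0.516800 + 0.199200 = 0.716000
The terms with influenza present sum to 0.199200, so
  P(influenza | fever, bacterial infection) = 0.199200 / 0.716000 ≈ 0.2782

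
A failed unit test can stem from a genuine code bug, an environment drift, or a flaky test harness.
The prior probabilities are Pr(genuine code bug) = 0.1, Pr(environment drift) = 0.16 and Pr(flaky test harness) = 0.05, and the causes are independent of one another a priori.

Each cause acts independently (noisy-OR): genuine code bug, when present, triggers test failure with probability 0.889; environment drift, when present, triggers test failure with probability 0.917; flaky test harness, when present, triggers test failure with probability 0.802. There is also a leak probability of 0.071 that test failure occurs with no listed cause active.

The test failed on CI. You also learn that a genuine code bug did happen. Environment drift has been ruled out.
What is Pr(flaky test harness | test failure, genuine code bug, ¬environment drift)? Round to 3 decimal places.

Under noisy-OR, P(test failure | causes) = 1 − (1−0.071)·∏(1−qᵢ) over the active causes.
P(test failure | genuine code bug, ¬environment drift) = 0.896881*0.95 + 0.979582*0.05 = 0.852037 + 0.048979 = 0.901016
Restricting to configurations with flaky test harness present: 0.979582*0.05 = 0.048979.
Hence the posterior is 0.048979/0.901016 ≈ 0.054.

Pr(flaky test harness | test failure, genuine code bug, ¬environment drift) ≈ 0.054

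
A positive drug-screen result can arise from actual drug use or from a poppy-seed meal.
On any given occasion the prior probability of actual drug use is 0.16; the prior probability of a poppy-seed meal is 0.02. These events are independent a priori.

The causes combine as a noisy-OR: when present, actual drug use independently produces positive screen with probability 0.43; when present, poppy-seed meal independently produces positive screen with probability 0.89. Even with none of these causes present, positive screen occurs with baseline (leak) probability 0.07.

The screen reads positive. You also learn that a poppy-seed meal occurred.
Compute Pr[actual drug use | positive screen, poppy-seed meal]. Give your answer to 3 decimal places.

Pr[actual drug use | positive screen, poppy-seed meal] ≈ 0.167

Under noisy-OR, P(positive screen | causes) = 1 − (1−0.07)·∏(1−qᵢ) over the active causes.
Sum P(positive screen|·) weighted by the priors over both values of actual drug use:
  P(positive screen | poppy-seed meal) = 0.8977·0.84 + 0.941689·0.16
        = 0.754068 + 0.150670 = 0.904738
Keeping only the actual drug use-present terms gives 0.150670, so
  P(actual drug use | positive screen, poppy-seed meal) = 0.150670 / 0.904738 ≈ 0.167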